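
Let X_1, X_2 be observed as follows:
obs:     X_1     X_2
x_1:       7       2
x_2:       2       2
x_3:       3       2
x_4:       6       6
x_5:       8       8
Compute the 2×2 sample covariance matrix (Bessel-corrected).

Step 1 — column means:
  mean(X_1) = (7 + 2 + 3 + 6 + 8) / 5 = 26/5 = 5.2
  mean(X_2) = (2 + 2 + 2 + 6 + 8) / 5 = 20/5 = 4

Step 2 — sample covariance S[i,j] = (1/(n-1)) · Σ_k (x_{k,i} - mean_i) · (x_{k,j} - mean_j), with n-1 = 4.
  S[X_1,X_1] = ((1.8)·(1.8) + (-3.2)·(-3.2) + (-2.2)·(-2.2) + (0.8)·(0.8) + (2.8)·(2.8)) / 4 = 26.8/4 = 6.7
  S[X_1,X_2] = ((1.8)·(-2) + (-3.2)·(-2) + (-2.2)·(-2) + (0.8)·(2) + (2.8)·(4)) / 4 = 20/4 = 5
  S[X_2,X_2] = ((-2)·(-2) + (-2)·(-2) + (-2)·(-2) + (2)·(2) + (4)·(4)) / 4 = 32/4 = 8

S is symmetric (S[j,i] = S[i,j]). Assembling:

S = [[6.7, 5],
 [5, 8]]


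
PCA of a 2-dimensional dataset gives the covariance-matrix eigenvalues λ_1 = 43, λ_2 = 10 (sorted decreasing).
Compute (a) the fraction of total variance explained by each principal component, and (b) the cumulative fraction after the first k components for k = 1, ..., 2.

Step 1 — total variance = trace(Sigma) = Σ λ_i = 43 + 10 = 53.

Step 2 — fraction explained by component i = λ_i / Σ λ:
  PC1: 43/53 = 0.8113
  PC2: 10/53 = 0.1887

Step 3 — cumulative fraction after k components = (λ_1 + ... + λ_k) / Σ λ:
  k = 1: 43/53 = 0.8113
  k = 2: (43 + 10)/53 = 53/53 = 1

Summary (fraction, with percent):

explained: PC1 0.8113 (81.13%), PC2 0.1887 (18.87%);  cumulative: 0.8113, 1


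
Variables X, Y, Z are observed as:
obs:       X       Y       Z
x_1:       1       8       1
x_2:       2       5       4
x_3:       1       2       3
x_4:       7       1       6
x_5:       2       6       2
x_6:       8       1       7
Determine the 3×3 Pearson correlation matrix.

Step 1 — column means:
  mean(X) = (1 + 2 + 1 + 7 + 2 + 8) / 6 = 21/6 = 3.5
  mean(Y) = (8 + 5 + 2 + 1 + 6 + 1) / 6 = 23/6 = 3.8333
  mean(Z) = (1 + 4 + 3 + 6 + 2 + 7) / 6 = 23/6 = 3.8333

Step 2 — sample variances and covariances s[i,j] = (1/(n-1)) · Σ_k (x_{k,i} - mean_i) · (x_{k,j} - mean_j), with n-1 = 5:
  s[X,X] = ((-2.5)·(-2.5) + (-1.5)·(-1.5) + (-2.5)·(-2.5) + (3.5)·(3.5) + (-1.5)·(-1.5) + (4.5)·(4.5)) / 5 = 49.5/5 = 9.9
  s[X,Y] = ((-2.5)·(4.1667) + (-1.5)·(1.1667) + (-2.5)·(-1.8333) + (3.5)·(-2.8333) + (-1.5)·(2.1667) + (4.5)·(-2.8333)) / 5 = -33.5/5 = -6.7
  s[X,Z] = ((-2.5)·(-2.8333) + (-1.5)·(0.1667) + (-2.5)·(-0.8333) + (3.5)·(2.1667) + (-1.5)·(-1.8333) + (4.5)·(3.1667)) / 5 = 33.5/5 = 6.7
  s[Y,Y] = ((4.1667)·(4.1667) + (1.1667)·(1.1667) + (-1.8333)·(-1.8333) + (-2.8333)·(-2.8333) + (2.1667)·(2.1667) + (-2.8333)·(-2.8333)) / 5 = 42.8333/5 = 8.5667
  s[Y,Z] = ((4.1667)·(-2.8333) + (1.1667)·(0.1667) + (-1.8333)·(-0.8333) + (-2.8333)·(2.1667) + (2.1667)·(-1.8333) + (-2.8333)·(3.1667)) / 5 = -29.1667/5 = -5.8333
  s[Z,Z] = ((-2.8333)·(-2.8333) + (0.1667)·(0.1667) + (-0.8333)·(-0.8333) + (2.1667)·(2.1667) + (-1.8333)·(-1.8333) + (3.1667)·(3.1667)) / 5 = 26.8333/5 = 5.3667
  Sample standard deviations s_i = √(s[i,i]):
  s(X) = √(9.9) = 3.1464
  s(Y) = √(8.5667) = 2.9269
  s(Z) = √(5.3667) = 2.3166

Step 3 — r_{ij} = s_{ij} / (s_i · s_j):
  r[X,X] = 1 (diagonal).
  r[X,Y] = -6.7 / (3.1464 · 2.9269) = -6.7 / 9.2092 = -0.7275
  r[X,Z] = 6.7 / (3.1464 · 2.3166) = 6.7 / 7.289 = 0.9192
  r[Y,Y] = 1 (diagonal).
  r[Y,Z] = -5.8333 / (2.9269 · 2.3166) = -5.8333 / 6.7804 = -0.8603
  r[Z,Z] = 1 (diagonal).

R is symmetric with unit diagonal. Assembling:

R = [[1, -0.7275, 0.9192],
 [-0.7275, 1, -0.8603],
 [0.9192, -0.8603, 1]]


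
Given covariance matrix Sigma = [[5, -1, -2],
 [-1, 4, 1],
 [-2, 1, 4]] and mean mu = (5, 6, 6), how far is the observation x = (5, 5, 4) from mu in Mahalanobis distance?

Step 1 — centre the observation: (x - mu) = (0, -1, -2).

Step 2 — invert Sigma (cofactor / det for 3×3, or solve directly):
  Sigma^{-1} = [[0.2542, 0.0339, 0.1186],
 [0.0339, 0.2712, -0.0508],
 [0.1186, -0.0508, 0.322]].

Step 3 — form the quadratic (x - mu)^T · Sigma^{-1} · (x - mu):
  Sigma^{-1} · (x - mu) = (-0.2712, -0.1695, -0.5932).
  (x - mu)^T · [Sigma^{-1} · (x - mu)] = (0)·(-0.2712) + (-1)·(-0.1695) + (-2)·(-0.5932) = 1.3559.

Step 4 — take square root: d = √(1.3559) ≈ 1.1644.

d(x, mu) = √(1.3559) ≈ 1.1644


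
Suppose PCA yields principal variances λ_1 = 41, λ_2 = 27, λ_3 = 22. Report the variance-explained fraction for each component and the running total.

Step 1 — total variance = trace(Sigma) = Σ λ_i = 41 + 27 + 22 = 90.

Step 2 — fraction explained by component i = λ_i / Σ λ:
  PC1: 41/90 = 0.4556
  PC2: 27/90 = 0.3
  PC3: 22/90 = 0.2444

Step 3 — cumulative fraction after k components = (λ_1 + ... + λ_k) / Σ λ:
  k = 1: 41/90 = 0.4556
  k = 2: (41 + 27)/90 = 68/90 = 0.7556
  k = 3: (41 + 27 + 22)/90 = 90/90 = 1

Summary (fraction, with percent):

explained: PC1 0.4556 (45.56%), PC2 0.3 (30%), PC3 0.2444 (24.44%);  cumulative: 0.4556, 0.7556, 1


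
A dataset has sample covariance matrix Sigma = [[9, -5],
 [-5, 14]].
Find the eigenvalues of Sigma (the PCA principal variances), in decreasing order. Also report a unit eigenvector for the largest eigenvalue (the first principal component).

Step 1 — characteristic polynomial of 2×2 Sigma:
  det(Sigma - λI) = λ² - trace · λ + det = 0.
  trace = 9 + 14 = 23, det = 9·14 - (-5)² = 101.
Step 2 — discriminant:
  Δ = trace² - 4·det = 529 - 404 = 125.
Step 3 — eigenvalues:
  λ = (trace ± √Δ)/2 = (23 ± 11.1803)/2,
  λ_1 = 17.0902,  λ_2 = 5.9098.

Step 4 — unit eigenvector for λ_1: solve (Sigma - λ_1 I)v = 0. First row:
  (9 - 17.0902)·v_x + (-5)·v_y = 0, i.e. (-8.0902)·v_x + (-5)·v_y = 0,
  so v ∝ (b, λ_1 - a) = (-5, 8.0902); multiply by -1 so the first entry is positive: u = (5, -8.0902).
  ||u|| = √((5)² + (-8.0902)²) = √(90.4508) ≈ 9.5106,
  v_1 = u/||u|| ≈ (0.5257, -0.8507) (||v_1|| = 1).

λ_1 = 17.0902,  λ_2 = 5.9098;  v_1 ≈ (0.5257, -0.8507)


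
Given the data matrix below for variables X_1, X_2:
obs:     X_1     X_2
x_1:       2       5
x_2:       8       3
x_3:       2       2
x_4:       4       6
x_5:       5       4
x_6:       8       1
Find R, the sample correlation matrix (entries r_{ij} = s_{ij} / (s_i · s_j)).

Step 1 — column means:
  mean(X_1) = (2 + 8 + 2 + 4 + 5 + 8) / 6 = 29/6 = 4.8333
  mean(X_2) = (5 + 3 + 2 + 6 + 4 + 1) / 6 = 21/6 = 3.5

Step 2 — sample variances and covariances s[i,j] = (1/(n-1)) · Σ_k (x_{k,i} - mean_i) · (x_{k,j} - mean_j), with n-1 = 5:
  s[X_1,X_1] = ((-2.8333)·(-2.8333) + (3.1667)·(3.1667) + (-2.8333)·(-2.8333) + (-0.8333)·(-0.8333) + (0.1667)·(0.1667) + (3.1667)·(3.1667)) / 5 = 36.8333/5 = 7.3667
  s[X_1,X_2] = ((-2.8333)·(1.5) + (3.1667)·(-0.5) + (-2.8333)·(-1.5) + (-0.8333)·(2.5) + (0.1667)·(0.5) + (3.1667)·(-2.5)) / 5 = -11.5/5 = -2.3
  s[X_2,X_2] = ((1.5)·(1.5) + (-0.5)·(-0.5) + (-1.5)·(-1.5) + (2.5)·(2.5) + (0.5)·(0.5) + (-2.5)·(-2.5)) / 5 = 17.5/5 = 3.5
  Sample standard deviations s_i = √(s[i,i]):
  s(X_1) = √(7.3667) = 2.7142
  s(X_2) = √(3.5) = 1.8708

Step 3 — r_{ij} = s_{ij} / (s_i · s_j):
  r[X_1,X_1] = 1 (diagonal).
  r[X_1,X_2] = -2.3 / (2.7142 · 1.8708) = -2.3 / 5.0777 = -0.453
  r[X_2,X_2] = 1 (diagonal).

R is symmetric with unit diagonal. Assembling:

R = [[1, -0.453],
 [-0.453, 1]]


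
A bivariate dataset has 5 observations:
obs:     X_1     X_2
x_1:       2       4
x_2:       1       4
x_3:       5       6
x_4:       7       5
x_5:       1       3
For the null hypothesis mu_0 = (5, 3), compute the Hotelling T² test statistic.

Step 1 — sample mean vector:
  mean(X_1) = (2 + 1 + 5 + 7 + 1) / 5 = 16/5 = 3.2
  mean(X_2) = (4 + 4 + 6 + 5 + 3) / 5 = 22/5 = 4.4
  x̄ = (3.2, 4.4),  deviation x̄ - mu_0 = (3.2, 4.4) - (5, 3) = (-1.8, 1.4).

Step 2 — sample covariance matrix, S[i,j] = (1/(n-1)) · Σ_k (x_{k,i} - mean_i) · (x_{k,j} - mean_j), divisor n-1 = 4:
  S[X_1,X_1] = ((-1.2)·(-1.2) + (-2.2)·(-2.2) + (1.8)·(1.8) + (3.8)·(3.8) + (-2.2)·(-2.2)) / 4 = 28.8/4 = 7.2
  S[X_1,X_2] = ((-1.2)·(-0.4) + (-2.2)·(-0.4) + (1.8)·(1.6) + (3.8)·(0.6) + (-2.2)·(-1.4)) / 4 = 9.6/4 = 2.4
  S[X_2,X_2] = ((-0.4)·(-0.4) + (-0.4)·(-0.4) + (1.6)·(1.6) + (0.6)·(0.6) + (-1.4)·(-1.4)) / 4 = 5.2/4 = 1.3
  S = [[7.2, 2.4],
 [2.4, 1.3]].

Step 3 — invert S. det(S) = 7.2·1.3 - (2.4)² = 3.6.
  S^{-1} = (1/det) · [[d, -b], [-b, a]] = [[0.3611, -0.6667],
 [-0.6667, 2]].

Step 4 — quadratic form (x̄ - mu_0)^T · S^{-1} · (x̄ - mu_0):
  S^{-1} · (x̄ - mu_0) = (-1.5833, 4),
  (x̄ - mu_0)^T · [...] = (-1.8)·(-1.5833) + (1.4)·(4) = 8.45.

Step 5 — scale by n: T² = 5 · 8.45 = 42.25.

T² ≈ 42.25


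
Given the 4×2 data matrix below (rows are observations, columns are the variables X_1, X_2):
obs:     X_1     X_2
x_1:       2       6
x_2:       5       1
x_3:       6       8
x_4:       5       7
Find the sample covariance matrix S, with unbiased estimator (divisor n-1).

Step 1 — column means:
  mean(X_1) = (2 + 5 + 6 + 5) / 4 = 18/4 = 4.5
  mean(X_2) = (6 + 1 + 8 + 7) / 4 = 22/4 = 5.5

Step 2 — sample covariance S[i,j] = (1/(n-1)) · Σ_k (x_{k,i} - mean_i) · (x_{k,j} - mean_j), with n-1 = 3.
  S[X_1,X_1] = ((-2.5)·(-2.5) + (0.5)·(0.5) + (1.5)·(1.5) + (0.5)·(0.5)) / 3 = 9/3 = 3
  S[X_1,X_2] = ((-2.5)·(0.5) + (0.5)·(-4.5) + (1.5)·(2.5) + (0.5)·(1.5)) / 3 = 1/3 = 0.3333
  S[X_2,X_2] = ((0.5)·(0.5) + (-4.5)·(-4.5) + (2.5)·(2.5) + (1.5)·(1.5)) / 3 = 29/3 = 9.6667

S is symmetric (S[j,i] = S[i,j]). Assembling:

S = [[3, 0.3333],
 [0.3333, 9.6667]]


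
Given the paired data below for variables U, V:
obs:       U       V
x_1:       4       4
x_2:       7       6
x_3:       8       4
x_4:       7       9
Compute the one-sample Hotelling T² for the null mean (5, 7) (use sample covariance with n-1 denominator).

Step 1 — sample mean vector:
  mean(U) = (4 + 7 + 8 + 7) / 4 = 26/4 = 6.5
  mean(V) = (4 + 6 + 4 + 9) / 4 = 23/4 = 5.75
  x̄ = (6.5, 5.75),  deviation x̄ - mu_0 = (6.5, 5.75) - (5, 7) = (1.5, -1.25).

Step 2 — sample covariance matrix, S[i,j] = (1/(n-1)) · Σ_k (x_{k,i} - mean_i) · (x_{k,j} - mean_j), divisor n-1 = 3:
  S[U,U] = ((-2.5)·(-2.5) + (0.5)·(0.5) + (1.5)·(1.5) + (0.5)·(0.5)) / 3 = 9/3 = 3
  S[U,V] = ((-2.5)·(-1.75) + (0.5)·(0.25) + (1.5)·(-1.75) + (0.5)·(3.25)) / 3 = 3.5/3 = 1.1667
  S[V,V] = ((-1.75)·(-1.75) + (0.25)·(0.25) + (-1.75)·(-1.75) + (3.25)·(3.25)) / 3 = 16.75/3 = 5.5833
  S = [[3, 1.1667],
 [1.1667, 5.5833]].

Step 3 — invert S. det(S) = 3·5.5833 - (1.1667)² = 15.3889.
  S^{-1} = (1/det) · [[d, -b], [-b, a]] = [[0.3628, -0.0758],
 [-0.0758, 0.1949]].

Step 4 — quadratic form (x̄ - mu_0)^T · S^{-1} · (x̄ - mu_0):
  S^{-1} · (x̄ - mu_0) = (0.639, -0.3574),
  (x̄ - mu_0)^T · [...] = (1.5)·(0.639) + (-1.25)·(-0.3574) = 1.4052.

Step 5 — scale by n: T² = 4 · 1.4052 = 5.6209.

T² ≈ 5.6209


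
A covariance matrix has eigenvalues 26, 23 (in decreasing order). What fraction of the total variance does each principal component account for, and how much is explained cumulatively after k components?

Step 1 — total variance = trace(Sigma) = Σ λ_i = 26 + 23 = 49.

Step 2 — fraction explained by component i = λ_i / Σ λ:
  PC1: 26/49 = 0.5306
  PC2: 23/49 = 0.4694

Step 3 — cumulative fraction after k components = (λ_1 + ... + λ_k) / Σ λ:
  k = 1: 26/49 = 0.5306
  k = 2: (26 + 23)/49 = 49/49 = 1

Summary (fraction, with percent):

explained: PC1 0.5306 (53.06%), PC2 0.4694 (46.94%);  cumulative: 0.5306, 1


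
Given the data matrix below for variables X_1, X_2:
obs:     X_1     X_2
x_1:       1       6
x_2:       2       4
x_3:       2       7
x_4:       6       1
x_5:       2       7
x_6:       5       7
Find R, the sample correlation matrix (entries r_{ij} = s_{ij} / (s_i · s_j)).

Step 1 — column means:
  mean(X_1) = (1 + 2 + 2 + 6 + 2 + 5) / 6 = 18/6 = 3
  mean(X_2) = (6 + 4 + 7 + 1 + 7 + 7) / 6 = 32/6 = 5.3333

Step 2 — sample variances and covariances s[i,j] = (1/(n-1)) · Σ_k (x_{k,i} - mean_i) · (x_{k,j} - mean_j), with n-1 = 5:
  s[X_1,X_1] = ((-2)·(-2) + (-1)·(-1) + (-1)·(-1) + (3)·(3) + (-1)·(-1) + (2)·(2)) / 5 = 20/5 = 4
  s[X_1,X_2] = ((-2)·(0.6667) + (-1)·(-1.3333) + (-1)·(1.6667) + (3)·(-4.3333) + (-1)·(1.6667) + (2)·(1.6667)) / 5 = -13/5 = -2.6
  s[X_2,X_2] = ((0.6667)·(0.6667) + (-1.3333)·(-1.3333) + (1.6667)·(1.6667) + (-4.3333)·(-4.3333) + (1.6667)·(1.6667) + (1.6667)·(1.6667)) / 5 = 29.3333/5 = 5.8667
  Sample standard deviations s_i = √(s[i,i]):
  s(X_1) = √(4) = 2
  s(X_2) = √(5.8667) = 2.4221

Step 3 — r_{ij} = s_{ij} / (s_i · s_j):
  r[X_1,X_1] = 1 (diagonal).
  r[X_1,X_2] = -2.6 / (2 · 2.4221) = -2.6 / 4.8442 = -0.5367
  r[X_2,X_2] = 1 (diagonal).

R is symmetric with unit diagonal. Assembling:

R = [[1, -0.5367],
 [-0.5367, 1]]


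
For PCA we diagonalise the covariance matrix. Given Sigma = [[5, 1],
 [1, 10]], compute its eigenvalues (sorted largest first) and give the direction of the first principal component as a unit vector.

Step 1 — characteristic polynomial of 2×2 Sigma:
  det(Sigma - λI) = λ² - trace · λ + det = 0.
  trace = 5 + 10 = 15, det = 5·10 - (1)² = 49.
Step 2 — discriminant:
  Δ = trace² - 4·det = 225 - 196 = 29.
Step 3 — eigenvalues:
  λ = (trace ± √Δ)/2 = (15 ± 5.3852)/2,
  λ_1 = 10.1926,  λ_2 = 4.8074.

Step 4 — unit eigenvector for λ_1: solve (Sigma - λ_1 I)v = 0. First row:
  (5 - 10.1926)·v_x + (1)·v_y = 0, i.e. (-5.1926)·v_x + (1)·v_y = 0,
  so v ∝ (b, λ_1 - a) = (1, 5.1926) = u.
  ||u|| = √((1)² + (5.1926)²) = √(27.9629) ≈ 5.288,
  v_1 = u/||u|| ≈ (0.1891, 0.982) (||v_1|| = 1).

λ_1 = 10.1926,  λ_2 = 4.8074;  v_1 ≈ (0.1891, 0.982)


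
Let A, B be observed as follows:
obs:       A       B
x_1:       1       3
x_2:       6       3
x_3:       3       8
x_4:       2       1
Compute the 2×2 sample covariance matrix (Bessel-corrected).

Step 1 — column means:
  mean(A) = (1 + 6 + 3 + 2) / 4 = 12/4 = 3
  mean(B) = (3 + 3 + 8 + 1) / 4 = 15/4 = 3.75

Step 2 — sample covariance S[i,j] = (1/(n-1)) · Σ_k (x_{k,i} - mean_i) · (x_{k,j} - mean_j), with n-1 = 3.
  S[A,A] = ((-2)·(-2) + (3)·(3) + (0)·(0) + (-1)·(-1)) / 3 = 14/3 = 4.6667
  S[A,B] = ((-2)·(-0.75) + (3)·(-0.75) + (0)·(4.25) + (-1)·(-2.75)) / 3 = 2/3 = 0.6667
  S[B,B] = ((-0.75)·(-0.75) + (-0.75)·(-0.75) + (4.25)·(4.25) + (-2.75)·(-2.75)) / 3 = 26.75/3 = 8.9167

S is symmetric (S[j,i] = S[i,j]). Assembling:

S = [[4.6667, 0.6667],
 [0.6667, 8.9167]]


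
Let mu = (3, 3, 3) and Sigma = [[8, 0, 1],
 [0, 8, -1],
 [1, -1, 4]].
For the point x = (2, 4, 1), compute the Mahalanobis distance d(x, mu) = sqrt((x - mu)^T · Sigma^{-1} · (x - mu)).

Step 1 — centre the observation: (x - mu) = (-1, 1, -2).

Step 2 — invert Sigma (cofactor / det for 3×3, or solve directly):
  Sigma^{-1} = [[0.1292, -0.0042, -0.0333],
 [-0.0042, 0.1292, 0.0333],
 [-0.0333, 0.0333, 0.2667]].

Step 3 — form the quadratic (x - mu)^T · Sigma^{-1} · (x - mu):
  Sigma^{-1} · (x - mu) = (-0.0667, 0.0667, -0.4667).
  (x - mu)^T · [Sigma^{-1} · (x - mu)] = (-1)·(-0.0667) + (1)·(0.0667) + (-2)·(-0.4667) = 1.0667.

Step 4 — take square root: d = √(1.0667) ≈ 1.0328.

d(x, mu) = √(1.0667) ≈ 1.0328


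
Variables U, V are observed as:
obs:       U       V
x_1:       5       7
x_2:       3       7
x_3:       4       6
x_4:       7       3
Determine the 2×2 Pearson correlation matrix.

Step 1 — column means:
  mean(U) = (5 + 3 + 4 + 7) / 4 = 19/4 = 4.75
  mean(V) = (7 + 7 + 6 + 3) / 4 = 23/4 = 5.75

Step 2 — sample variances and covariances s[i,j] = (1/(n-1)) · Σ_k (x_{k,i} - mean_i) · (x_{k,j} - mean_j), with n-1 = 3:
  s[U,U] = ((0.25)·(0.25) + (-1.75)·(-1.75) + (-0.75)·(-0.75) + (2.25)·(2.25)) / 3 = 8.75/3 = 2.9167
  s[U,V] = ((0.25)·(1.25) + (-1.75)·(1.25) + (-0.75)·(0.25) + (2.25)·(-2.75)) / 3 = -8.25/3 = -2.75
  s[V,V] = ((1.25)·(1.25) + (1.25)·(1.25) + (0.25)·(0.25) + (-2.75)·(-2.75)) / 3 = 10.75/3 = 3.5833
  Sample standard deviations s_i = √(s[i,i]):
  s(U) = √(2.9167) = 1.7078
  s(V) = √(3.5833) = 1.893

Step 3 — r_{ij} = s_{ij} / (s_i · s_j):
  r[U,U] = 1 (diagonal).
  r[U,V] = -2.75 / (1.7078 · 1.893) = -2.75 / 3.2329 = -0.8506
  r[V,V] = 1 (diagonal).

R is symmetric with unit diagonal. Assembling:

R = [[1, -0.8506],
 [-0.8506, 1]]


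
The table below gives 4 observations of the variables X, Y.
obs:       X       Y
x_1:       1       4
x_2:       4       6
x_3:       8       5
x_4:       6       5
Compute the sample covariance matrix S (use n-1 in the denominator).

Step 1 — column means:
  mean(X) = (1 + 4 + 8 + 6) / 4 = 19/4 = 4.75
  mean(Y) = (4 + 6 + 5 + 5) / 4 = 20/4 = 5

Step 2 — sample covariance S[i,j] = (1/(n-1)) · Σ_k (x_{k,i} - mean_i) · (x_{k,j} - mean_j), with n-1 = 3.
  S[X,X] = ((-3.75)·(-3.75) + (-0.75)·(-0.75) + (3.25)·(3.25) + (1.25)·(1.25)) / 3 = 26.75/3 = 8.9167
  S[X,Y] = ((-3.75)·(-1) + (-0.75)·(1) + (3.25)·(0) + (1.25)·(0)) / 3 = 3/3 = 1
  S[Y,Y] = ((-1)·(-1) + (1)·(1) + (0)·(0) + (0)·(0)) / 3 = 2/3 = 0.6667

S is symmetric (S[j,i] = S[i,j]). Assembling:

S = [[8.9167, 1],
 [1, 0.6667]]


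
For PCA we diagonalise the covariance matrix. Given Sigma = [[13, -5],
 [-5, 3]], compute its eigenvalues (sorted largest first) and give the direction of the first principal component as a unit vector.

Step 1 — characteristic polynomial of 2×2 Sigma:
  det(Sigma - λI) = λ² - trace · λ + det = 0.
  trace = 13 + 3 = 16, det = 13·3 - (-5)² = 14.
Step 2 — discriminant:
  Δ = trace² - 4·det = 256 - 56 = 200.
Step 3 — eigenvalues:
  λ = (trace ± √Δ)/2 = (16 ± 14.1421)/2,
  λ_1 = 15.0711,  λ_2 = 0.9289.

Step 4 — unit eigenvector for λ_1: solve (Sigma - λ_1 I)v = 0. First row:
  (13 - 15.0711)·v_x + (-5)·v_y = 0, i.e. (-2.0711)·v_x + (-5)·v_y = 0,
  so v ∝ (b, λ_1 - a) = (-5, 2.0711); multiply by -1 so the first entry is positive: u = (5, -2.0711).
  ||u|| = √((5)² + (-2.0711)²) = √(29.2893) ≈ 5.412,
  v_1 = u/||u|| ≈ (0.9239, -0.3827) (||v_1|| = 1).

λ_1 = 15.0711,  λ_2 = 0.9289;  v_1 ≈ (0.9239, -0.3827)


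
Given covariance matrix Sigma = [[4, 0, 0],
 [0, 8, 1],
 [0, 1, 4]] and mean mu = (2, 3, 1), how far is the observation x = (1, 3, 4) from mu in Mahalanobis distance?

Step 1 — centre the observation: (x - mu) = (-1, 0, 3).

Step 2 — invert Sigma (cofactor / det for 3×3, or solve directly):
  Sigma^{-1} = [[0.25, 0, 0],
 [0, 0.129, -0.0323],
 [0, -0.0323, 0.2581]].

Step 3 — form the quadratic (x - mu)^T · Sigma^{-1} · (x - mu):
  Sigma^{-1} · (x - mu) = (-0.25, -0.0968, 0.7742).
  (x - mu)^T · [Sigma^{-1} · (x - mu)] = (-1)·(-0.25) + (0)·(-0.0968) + (3)·(0.7742) = 2.5726.

Step 4 — take square root: d = √(2.5726) ≈ 1.6039.

d(x, mu) = √(2.5726) ≈ 1.6039


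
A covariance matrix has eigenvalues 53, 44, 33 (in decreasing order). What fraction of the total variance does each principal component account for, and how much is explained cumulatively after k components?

Step 1 — total variance = trace(Sigma) = Σ λ_i = 53 + 44 + 33 = 130.

Step 2 — fraction explained by component i = λ_i / Σ λ:
  PC1: 53/130 = 0.4077
  PC2: 44/130 = 0.3385
  PC3: 33/130 = 0.2538

Step 3 — cumulative fraction after k components = (λ_1 + ... + λ_k) / Σ λ:
  k = 1: 53/130 = 0.4077
  k = 2: (53 + 44)/130 = 97/130 = 0.7462
  k = 3: (53 + 44 + 33)/130 = 130/130 = 1

Summary (fraction, with percent):

explained: PC1 0.4077 (40.77%), PC2 0.3385 (33.85%), PC3 0.2538 (25.38%);  cumulative: 0.4077, 0.7462, 1


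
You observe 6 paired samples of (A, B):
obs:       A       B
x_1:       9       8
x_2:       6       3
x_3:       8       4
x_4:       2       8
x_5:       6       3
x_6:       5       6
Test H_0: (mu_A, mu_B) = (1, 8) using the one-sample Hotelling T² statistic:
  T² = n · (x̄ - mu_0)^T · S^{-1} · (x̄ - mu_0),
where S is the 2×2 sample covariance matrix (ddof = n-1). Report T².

Step 1 — sample mean vector:
  mean(A) = (9 + 6 + 8 + 2 + 6 + 5) / 6 = 36/6 = 6
  mean(B) = (8 + 3 + 4 + 8 + 3 + 6) / 6 = 32/6 = 5.3333
  x̄ = (6, 5.3333),  deviation x̄ - mu_0 = (6, 5.3333) - (1, 8) = (5, -2.6667).

Step 2 — sample covariance matrix, S[i,j] = (1/(n-1)) · Σ_k (x_{k,i} - mean_i) · (x_{k,j} - mean_j), divisor n-1 = 5:
  S[A,A] = ((3)·(3) + (0)·(0) + (2)·(2) + (-4)·(-4) + (0)·(0) + (-1)·(-1)) / 5 = 30/5 = 6
  S[A,B] = ((3)·(2.6667) + (0)·(-2.3333) + (2)·(-1.3333) + (-4)·(2.6667) + (0)·(-2.3333) + (-1)·(0.6667)) / 5 = -6/5 = -1.2
  S[B,B] = ((2.6667)·(2.6667) + (-2.3333)·(-2.3333) + (-1.3333)·(-1.3333) + (2.6667)·(2.6667) + (-2.3333)·(-2.3333) + (0.6667)·(0.6667)) / 5 = 27.3333/5 = 5.4667
  S = [[6, -1.2],
 [-1.2, 5.4667]].

Step 3 — invert S. det(S) = 6·5.4667 - (-1.2)² = 31.36.
  S^{-1} = (1/det) · [[d, -b], [-b, a]] = [[0.1743, 0.0383],
 [0.0383, 0.1913]].

Step 4 — quadratic form (x̄ - mu_0)^T · S^{-1} · (x̄ - mu_0):
  S^{-1} · (x̄ - mu_0) = (0.7696, -0.3189),
  (x̄ - mu_0)^T · [...] = (5)·(0.7696) + (-2.6667)·(-0.3189) = 4.6981.

Step 5 — scale by n: T² = 6 · 4.6981 = 28.1888.

T² ≈ 28.1888


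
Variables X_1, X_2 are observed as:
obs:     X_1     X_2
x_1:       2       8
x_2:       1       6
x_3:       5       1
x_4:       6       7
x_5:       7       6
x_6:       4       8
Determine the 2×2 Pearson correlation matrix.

Step 1 — column means:
  mean(X_1) = (2 + 1 + 5 + 6 + 7 + 4) / 6 = 25/6 = 4.1667
  mean(X_2) = (8 + 6 + 1 + 7 + 6 + 8) / 6 = 36/6 = 6

Step 2 — sample variances and covariances s[i,j] = (1/(n-1)) · Σ_k (x_{k,i} - mean_i) · (x_{k,j} - mean_j), with n-1 = 5:
  s[X_1,X_1] = ((-2.1667)·(-2.1667) + (-3.1667)·(-3.1667) + (0.8333)·(0.8333) + (1.8333)·(1.8333) + (2.8333)·(2.8333) + (-0.1667)·(-0.1667)) / 5 = 26.8333/5 = 5.3667
  s[X_1,X_2] = ((-2.1667)·(2) + (-3.1667)·(0) + (0.8333)·(-5) + (1.8333)·(1) + (2.8333)·(0) + (-0.1667)·(2)) / 5 = -7/5 = -1.4
  s[X_2,X_2] = ((2)·(2) + (0)·(0) + (-5)·(-5) + (1)·(1) + (0)·(0) + (2)·(2)) / 5 = 34/5 = 6.8
  Sample standard deviations s_i = √(s[i,i]):
  s(X_1) = √(5.3667) = 2.3166
  s(X_2) = √(6.8) = 2.6077

Step 3 — r_{ij} = s_{ij} / (s_i · s_j):
  r[X_1,X_1] = 1 (diagonal).
  r[X_1,X_2] = -1.4 / (2.3166 · 2.6077) = -1.4 / 6.041 = -0.2318
  r[X_2,X_2] = 1 (diagonal).

R is symmetric with unit diagonal. Assembling:

R = [[1, -0.2318],
 [-0.2318, 1]]


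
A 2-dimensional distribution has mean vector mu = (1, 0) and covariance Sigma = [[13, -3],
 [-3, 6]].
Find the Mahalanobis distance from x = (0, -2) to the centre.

Step 1 — centre the observation: (x - mu) = (-1, -2).

Step 2 — invert Sigma. det(Sigma) = 13·6 - (-3)² = 69.
  Sigma^{-1} = (1/det) · [[d, -b], [-b, a]] = [[0.087, 0.0435],
 [0.0435, 0.1884]].

Step 3 — form the quadratic (x - mu)^T · Sigma^{-1} · (x - mu):
  Sigma^{-1} · (x - mu) = (-0.1739, -0.4203).
  (x - mu)^T · [Sigma^{-1} · (x - mu)] = (-1)·(-0.1739) + (-2)·(-0.4203) = 1.0145.

Step 4 — take square root: d = √(1.0145) ≈ 1.0072.

d(x, mu) = √(1.0145) ≈ 1.0072


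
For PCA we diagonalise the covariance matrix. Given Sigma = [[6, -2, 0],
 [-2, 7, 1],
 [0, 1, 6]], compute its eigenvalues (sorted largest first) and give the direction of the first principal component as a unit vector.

Step 1 — characteristic polynomial p(λ) = det(λI - Sigma) = λ³ - tr·λ² + c_1·λ - det, where tr = trace, c_1 = sum of the principal 2×2 minors, det = det(Sigma):
  tr = 6 + 7 + 6 = 19,
  c_1 = (6·7 - (-2)²) + (6·6 - (0)²) + (7·6 - (1)²) = 38 + 36 + 41 = 115,
  det = 6·(7·6 - (1)²) - (-2)·((-2)·6 - (1)·(0)) + (0)·((-2)·(1) - 7·(0)) = 6·(41) - (-2)·(-12) + (0)·(-2) = 222.
  So p(λ) = λ³ - 19λ² + 115λ - 222.
Step 2 — look for an integer root (rational root theorem: any rational root is an integer divisor of 222). Testing λ = 6:
  p(6) = 216 - 684 + 690 - 222 = 0  ✓
  Dividing out (λ - 6): p(λ) = (λ - 6)(λ² - 13λ + 37).
Step 3 — remaining eigenvalues from the quadratic λ² - 13λ + 37 = 0:
  Δ = 13² - 4·37 = 169 - 148 = 21,  λ = (13 ± √21)/2 = (13 ± 4.5826)/2 ≈ 8.7913 or 4.2087.
  Sorted: λ_1 = 8.7913,  λ_2 = 6,  λ_3 = 4.2087  (check: sum = 19 = tr ✓).

Step 4 — unit eigenvector for λ_1 ≈ 8.7913: v spans the null space of (Sigma - λ_1 I), whose rows are
  r_1 = (-2.7913, -2, 0),  r_2 = (-2, -1.7913, 1),  r_3 = (0, 1, -2.7913).
  v is orthogonal to every row, so take v ∝ r_1 × r_2 = ((-2)·(1) - (0)·(-1.7913), (0)·(-2) - (-2.7913)·(1), (-2.7913)·(-1.7913) - (-2)·(-2)) ≈ (-2, 2.7913, 1).
  Rescale (multiply by -1 so the first nonzero entry is positive): u = (2, -2.7913, -1).
  ||u|| = √((2)² + (-2.7913)² + (-1)²) = √(12.7913) ≈ 3.5765,  v_1 = u/||u|| ≈ (0.5592, -0.7805, -0.2796) (||v_1|| = 1).

λ_1 = 8.7913,  λ_2 = 6,  λ_3 = 4.2087;  v_1 ≈ (0.5592, -0.7805, -0.2796)


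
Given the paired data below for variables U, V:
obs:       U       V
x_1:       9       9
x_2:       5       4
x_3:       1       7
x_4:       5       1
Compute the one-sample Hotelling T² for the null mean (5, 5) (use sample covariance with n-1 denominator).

Step 1 — sample mean vector:
  mean(U) = (9 + 5 + 1 + 5) / 4 = 20/4 = 5
  mean(V) = (9 + 4 + 7 + 1) / 4 = 21/4 = 5.25
  x̄ = (5, 5.25),  deviation x̄ - mu_0 = (5, 5.25) - (5, 5) = (0, 0.25).

Step 2 — sample covariance matrix, S[i,j] = (1/(n-1)) · Σ_k (x_{k,i} - mean_i) · (x_{k,j} - mean_j), divisor n-1 = 3:
  S[U,U] = ((4)·(4) + (0)·(0) + (-4)·(-4) + (0)·(0)) / 3 = 32/3 = 10.6667
  S[U,V] = ((4)·(3.75) + (0)·(-1.25) + (-4)·(1.75) + (0)·(-4.25)) / 3 = 8/3 = 2.6667
  S[V,V] = ((3.75)·(3.75) + (-1.25)·(-1.25) + (1.75)·(1.75) + (-4.25)·(-4.25)) / 3 = 36.75/3 = 12.25
  S = [[10.6667, 2.6667],
 [2.6667, 12.25]].

Step 3 — invert S. det(S) = 10.6667·12.25 - (2.6667)² = 123.5556.
  S^{-1} = (1/det) · [[d, -b], [-b, a]] = [[0.0991, -0.0216],
 [-0.0216, 0.0863]].

Step 4 — quadratic form (x̄ - mu_0)^T · S^{-1} · (x̄ - mu_0):
  S^{-1} · (x̄ - mu_0) = (-0.0054, 0.0216),
  (x̄ - mu_0)^T · [...] = (0)·(-0.0054) + (0.25)·(0.0216) = 0.0054.

Step 5 — scale by n: T² = 4 · 0.0054 = 0.0216.

T² ≈ 0.0216


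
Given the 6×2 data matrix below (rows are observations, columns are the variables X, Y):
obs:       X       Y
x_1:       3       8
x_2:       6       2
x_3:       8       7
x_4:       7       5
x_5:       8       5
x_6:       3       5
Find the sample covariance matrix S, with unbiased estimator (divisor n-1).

Step 1 — column means:
  mean(X) = (3 + 6 + 8 + 7 + 8 + 3) / 6 = 35/6 = 5.8333
  mean(Y) = (8 + 2 + 7 + 5 + 5 + 5) / 6 = 32/6 = 5.3333

Step 2 — sample covariance S[i,j] = (1/(n-1)) · Σ_k (x_{k,i} - mean_i) · (x_{k,j} - mean_j), with n-1 = 5.
  S[X,X] = ((-2.8333)·(-2.8333) + (0.1667)·(0.1667) + (2.1667)·(2.1667) + (1.1667)·(1.1667) + (2.1667)·(2.1667) + (-2.8333)·(-2.8333)) / 5 = 26.8333/5 = 5.3667
  S[X,Y] = ((-2.8333)·(2.6667) + (0.1667)·(-3.3333) + (2.1667)·(1.6667) + (1.1667)·(-0.3333) + (2.1667)·(-0.3333) + (-2.8333)·(-0.3333)) / 5 = -4.6667/5 = -0.9333
  S[Y,Y] = ((2.6667)·(2.6667) + (-3.3333)·(-3.3333) + (1.6667)·(1.6667) + (-0.3333)·(-0.3333) + (-0.3333)·(-0.3333) + (-0.3333)·(-0.3333)) / 5 = 21.3333/5 = 4.2667

S is symmetric (S[j,i] = S[i,j]). Assembling:

S = [[5.3667, -0.9333],
 [-0.9333, 4.2667]]


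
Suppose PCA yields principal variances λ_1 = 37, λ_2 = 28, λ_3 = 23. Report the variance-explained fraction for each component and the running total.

Step 1 — total variance = trace(Sigma) = Σ λ_i = 37 + 28 + 23 = 88.

Step 2 — fraction explained by component i = λ_i / Σ λ:
  PC1: 37/88 = 0.4205
  PC2: 28/88 = 0.3182
  PC3: 23/88 = 0.2614

Step 3 — cumulative fraction after k components = (λ_1 + ... + λ_k) / Σ λ:
  k = 1: 37/88 = 0.4205
  k = 2: (37 + 28)/88 = 65/88 = 0.7386
  k = 3: (37 + 28 + 23)/88 = 88/88 = 1

Summary (fraction, with percent):

explained: PC1 0.4205 (42.05%), PC2 0.3182 (31.82%), PC3 0.2614 (26.14%);  cumulative: 0.4205, 0.7386, 1


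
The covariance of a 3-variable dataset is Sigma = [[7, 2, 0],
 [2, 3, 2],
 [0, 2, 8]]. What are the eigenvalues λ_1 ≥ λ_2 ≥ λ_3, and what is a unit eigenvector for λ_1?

Step 1 — characteristic polynomial p(λ) = det(λI - Sigma) = λ³ - tr·λ² + c_1·λ - det, where tr = trace, c_1 = sum of the principal 2×2 minors, det = det(Sigma):
  tr = 7 + 3 + 8 = 18,
  c_1 = (7·3 - (2)²) + (7·8 - (0)²) + (3·8 - (2)²) = 17 + 56 + 20 = 93,
  det = 7·(3·8 - (2)²) - (2)·((2)·8 - (2)·(0)) + (0)·((2)·(2) - 3·(0)) = 7·(20) - (2)·(16) + (0)·(4) = 108.
  So p(λ) = λ³ - 18λ² + 93λ - 108.
Step 2 — look for an integer root (rational root theorem: any rational root is an integer divisor of 108). Testing λ = 9:
  p(9) = 729 - 1458 + 837 - 108 = 0  ✓
  Dividing out (λ - 9): p(λ) = (λ - 9)(λ² - 9λ + 12).
Step 3 — remaining eigenvalues from the quadratic λ² - 9λ + 12 = 0:
  Δ = 9² - 4·12 = 81 - 48 = 33,  λ = (9 ± √33)/2 = (9 ± 5.7446)/2 ≈ 7.3723 or 1.6277.
  Sorted: λ_1 = 9,  λ_2 = 7.3723,  λ_3 = 1.6277  (check: sum = 18 = tr ✓).

Step 4 — unit eigenvector for λ_1 = 9: v spans the null space of (Sigma - λ_1 I), whose rows are
  r_1 = (-2, 2, 0),  r_2 = (2, -6, 2),  r_3 = (0, 2, -1).
  v is orthogonal to every row, so take v ∝ r_1 × r_2 = ((2)·(2) - (0)·(-6), (0)·(2) - (-2)·(2), (-2)·(-6) - (2)·(2)) = (4, 4, 8).
  Rescale (divide by 4): u = (1, 1, 2).
  ||u|| = √((1)² + (1)² + (2)²) = √(6) ≈ 2.4495,  v_1 = u/||u|| ≈ (0.4082, 0.4082, 0.8165) (||v_1|| = 1).

λ_1 = 9,  λ_2 = 7.3723,  λ_3 = 1.6277;  v_1 ≈ (0.4082, 0.4082, 0.8165)


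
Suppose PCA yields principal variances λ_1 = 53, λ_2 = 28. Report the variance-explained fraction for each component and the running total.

Step 1 — total variance = trace(Sigma) = Σ λ_i = 53 + 28 = 81.

Step 2 — fraction explained by component i = λ_i / Σ λ:
  PC1: 53/81 = 0.6543
  PC2: 28/81 = 0.3457

Step 3 — cumulative fraction after k components = (λ_1 + ... + λ_k) / Σ λ:
  k = 1: 53/81 = 0.6543
  k = 2: (53 + 28)/81 = 81/81 = 1

Summary (fraction, with percent):

explained: PC1 0.6543 (65.43%), PC2 0.3457 (34.57%);  cumulative: 0.6543, 1


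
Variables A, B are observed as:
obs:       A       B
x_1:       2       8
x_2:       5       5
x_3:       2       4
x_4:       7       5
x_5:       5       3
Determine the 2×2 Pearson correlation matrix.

Step 1 — column means:
  mean(A) = (2 + 5 + 2 + 7 + 5) / 5 = 21/5 = 4.2
  mean(B) = (8 + 5 + 4 + 5 + 3) / 5 = 25/5 = 5

Step 2 — sample variances and covariances s[i,j] = (1/(n-1)) · Σ_k (x_{k,i} - mean_i) · (x_{k,j} - mean_j), with n-1 = 4:
  s[A,A] = ((-2.2)·(-2.2) + (0.8)·(0.8) + (-2.2)·(-2.2) + (2.8)·(2.8) + (0.8)·(0.8)) / 4 = 18.8/4 = 4.7
  s[A,B] = ((-2.2)·(3) + (0.8)·(0) + (-2.2)·(-1) + (2.8)·(0) + (0.8)·(-2)) / 4 = -6/4 = -1.5
  s[B,B] = ((3)·(3) + (0)·(0) + (-1)·(-1) + (0)·(0) + (-2)·(-2)) / 4 = 14/4 = 3.5
  Sample standard deviations s_i = √(s[i,i]):
  s(A) = √(4.7) = 2.1679
  s(B) = √(3.5) = 1.8708

Step 3 — r_{ij} = s_{ij} / (s_i · s_j):
  r[A,A] = 1 (diagonal).
  r[A,B] = -1.5 / (2.1679 · 1.8708) = -1.5 / 4.0559 = -0.3698
  r[B,B] = 1 (diagonal).

R is symmetric with unit diagonal. Assembling:

R = [[1, -0.3698],
 [-0.3698, 1]]


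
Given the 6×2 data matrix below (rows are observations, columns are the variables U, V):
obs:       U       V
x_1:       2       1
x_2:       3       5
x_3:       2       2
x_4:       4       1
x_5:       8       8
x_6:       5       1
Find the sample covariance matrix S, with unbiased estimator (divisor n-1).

Step 1 — column means:
  mean(U) = (2 + 3 + 2 + 4 + 8 + 5) / 6 = 24/6 = 4
  mean(V) = (1 + 5 + 2 + 1 + 8 + 1) / 6 = 18/6 = 3

Step 2 — sample covariance S[i,j] = (1/(n-1)) · Σ_k (x_{k,i} - mean_i) · (x_{k,j} - mean_j), with n-1 = 5.
  S[U,U] = ((-2)·(-2) + (-1)·(-1) + (-2)·(-2) + (0)·(0) + (4)·(4) + (1)·(1)) / 5 = 26/5 = 5.2
  S[U,V] = ((-2)·(-2) + (-1)·(2) + (-2)·(-1) + (0)·(-2) + (4)·(5) + (1)·(-2)) / 5 = 22/5 = 4.4
  S[V,V] = ((-2)·(-2) + (2)·(2) + (-1)·(-1) + (-2)·(-2) + (5)·(5) + (-2)·(-2)) / 5 = 42/5 = 8.4

S is symmetric (S[j,i] = S[i,j]). Assembling:

S = [[5.2, 4.4],
 [4.4, 8.4]]


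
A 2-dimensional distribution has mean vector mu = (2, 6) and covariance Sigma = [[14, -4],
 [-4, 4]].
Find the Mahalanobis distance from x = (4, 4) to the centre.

Step 1 — centre the observation: (x - mu) = (2, -2).

Step 2 — invert Sigma. det(Sigma) = 14·4 - (-4)² = 40.
  Sigma^{-1} = (1/det) · [[d, -b], [-b, a]] = [[0.1, 0.1],
 [0.1, 0.35]].

Step 3 — form the quadratic (x - mu)^T · Sigma^{-1} · (x - mu):
  Sigma^{-1} · (x - mu) = (0, -0.5).
  (x - mu)^T · [Sigma^{-1} · (x - mu)] = (2)·(0) + (-2)·(-0.5) = 1.

Step 4 — take square root: d = √(1) ≈ 1.

d(x, mu) = √(1) ≈ 1


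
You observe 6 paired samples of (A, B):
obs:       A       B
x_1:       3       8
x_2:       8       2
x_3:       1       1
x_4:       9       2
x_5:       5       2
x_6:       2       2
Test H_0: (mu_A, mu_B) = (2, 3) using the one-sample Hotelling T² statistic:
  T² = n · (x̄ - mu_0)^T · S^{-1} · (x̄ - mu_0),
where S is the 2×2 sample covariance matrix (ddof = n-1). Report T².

Step 1 — sample mean vector:
  mean(A) = (3 + 8 + 1 + 9 + 5 + 2) / 6 = 28/6 = 4.6667
  mean(B) = (8 + 2 + 1 + 2 + 2 + 2) / 6 = 17/6 = 2.8333
  x̄ = (4.6667, 2.8333),  deviation x̄ - mu_0 = (4.6667, 2.8333) - (2, 3) = (2.6667, -0.1667).

Step 2 — sample covariance matrix, S[i,j] = (1/(n-1)) · Σ_k (x_{k,i} - mean_i) · (x_{k,j} - mean_j), divisor n-1 = 5:
  S[A,A] = ((-1.6667)·(-1.6667) + (3.3333)·(3.3333) + (-3.6667)·(-3.6667) + (4.3333)·(4.3333) + (0.3333)·(0.3333) + (-2.6667)·(-2.6667)) / 5 = 53.3333/5 = 10.6667
  S[A,B] = ((-1.6667)·(5.1667) + (3.3333)·(-0.8333) + (-3.6667)·(-1.8333) + (4.3333)·(-0.8333) + (0.3333)·(-0.8333) + (-2.6667)·(-0.8333)) / 5 = -6.3333/5 = -1.2667
  S[B,B] = ((5.1667)·(5.1667) + (-0.8333)·(-0.8333) + (-1.8333)·(-1.8333) + (-0.8333)·(-0.8333) + (-0.8333)·(-0.8333) + (-0.8333)·(-0.8333)) / 5 = 32.8333/5 = 6.5667
  S = [[10.6667, -1.2667],
 [-1.2667, 6.5667]].

Step 3 — invert S. det(S) = 10.6667·6.5667 - (-1.2667)² = 68.44.
  S^{-1} = (1/det) · [[d, -b], [-b, a]] = [[0.0959, 0.0185],
 [0.0185, 0.1559]].

Step 4 — quadratic form (x̄ - mu_0)^T · S^{-1} · (x̄ - mu_0):
  S^{-1} · (x̄ - mu_0) = (0.2528, 0.0234),
  (x̄ - mu_0)^T · [...] = (2.6667)·(0.2528) + (-0.1667)·(0.0234) = 0.6702.

Step 5 — scale by n: T² = 6 · 0.6702 = 4.021.

T² ≈ 4.021


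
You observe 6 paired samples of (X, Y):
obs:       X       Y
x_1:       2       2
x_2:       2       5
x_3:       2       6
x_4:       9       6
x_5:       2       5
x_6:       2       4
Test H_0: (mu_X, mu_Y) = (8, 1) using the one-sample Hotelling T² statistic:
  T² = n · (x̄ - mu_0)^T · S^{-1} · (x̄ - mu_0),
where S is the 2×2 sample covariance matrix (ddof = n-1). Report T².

Step 1 — sample mean vector:
  mean(X) = (2 + 2 + 2 + 9 + 2 + 2) / 6 = 19/6 = 3.1667
  mean(Y) = (2 + 5 + 6 + 6 + 5 + 4) / 6 = 28/6 = 4.6667
  x̄ = (3.1667, 4.6667),  deviation x̄ - mu_0 = (3.1667, 4.6667) - (8, 1) = (-4.8333, 3.6667).

Step 2 — sample covariance matrix, S[i,j] = (1/(n-1)) · Σ_k (x_{k,i} - mean_i) · (x_{k,j} - mean_j), divisor n-1 = 5:
  S[X,X] = ((-1.1667)·(-1.1667) + (-1.1667)·(-1.1667) + (-1.1667)·(-1.1667) + (5.8333)·(5.8333) + (-1.1667)·(-1.1667) + (-1.1667)·(-1.1667)) / 5 = 40.8333/5 = 8.1667
  S[X,Y] = ((-1.1667)·(-2.6667) + (-1.1667)·(0.3333) + (-1.1667)·(1.3333) + (5.8333)·(1.3333) + (-1.1667)·(0.3333) + (-1.1667)·(-0.6667)) / 5 = 9.3333/5 = 1.8667
  S[Y,Y] = ((-2.6667)·(-2.6667) + (0.3333)·(0.3333) + (1.3333)·(1.3333) + (1.3333)·(1.3333) + (0.3333)·(0.3333) + (-0.6667)·(-0.6667)) / 5 = 11.3333/5 = 2.2667
  S = [[8.1667, 1.8667],
 [1.8667, 2.2667]].

Step 3 — invert S. det(S) = 8.1667·2.2667 - (1.8667)² = 15.0267.
  S^{-1} = (1/det) · [[d, -b], [-b, a]] = [[0.1508, -0.1242],
 [-0.1242, 0.5435]].

Step 4 — quadratic form (x̄ - mu_0)^T · S^{-1} · (x̄ - mu_0):
  S^{-1} · (x̄ - mu_0) = (-1.1846, 2.5932),
  (x̄ - mu_0)^T · [...] = (-4.8333)·(-1.1846) + (3.6667)·(2.5932) = 15.2337.

Step 5 — scale by n: T² = 6 · 15.2337 = 91.402.

T² ≈ 91.402


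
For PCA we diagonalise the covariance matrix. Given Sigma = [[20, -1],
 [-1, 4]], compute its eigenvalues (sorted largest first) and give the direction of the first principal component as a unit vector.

Step 1 — characteristic polynomial of 2×2 Sigma:
  det(Sigma - λI) = λ² - trace · λ + det = 0.
  trace = 20 + 4 = 24, det = 20·4 - (-1)² = 79.
Step 2 — discriminant:
  Δ = trace² - 4·det = 576 - 316 = 260.
Step 3 — eigenvalues:
  λ = (trace ± √Δ)/2 = (24 ± 16.1245)/2,
  λ_1 = 20.0623,  λ_2 = 3.9377.

Step 4 — unit eigenvector for λ_1: solve (Sigma - λ_1 I)v = 0. First row:
  (20 - 20.0623)·v_x + (-1)·v_y = 0, i.e. (-0.0623)·v_x + (-1)·v_y = 0,
  so v ∝ (b, λ_1 - a) = (-1, 0.0623); multiply by -1 so the first entry is positive: u = (1, -0.0623).
  ||u|| = √((1)² + (-0.0623)²) = √(1.0039) ≈ 1.0019,
  v_1 = u/||u|| ≈ (0.9981, -0.0621) (||v_1|| = 1).

λ_1 = 20.0623,  λ_2 = 3.9377;  v_1 ≈ (0.9981, -0.0621)


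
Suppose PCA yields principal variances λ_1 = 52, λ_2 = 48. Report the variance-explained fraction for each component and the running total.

Step 1 — total variance = trace(Sigma) = Σ λ_i = 52 + 48 = 100.

Step 2 — fraction explained by component i = λ_i / Σ λ:
  PC1: 52/100 = 0.52
  PC2: 48/100 = 0.48

Step 3 — cumulative fraction after k components = (λ_1 + ... + λ_k) / Σ λ:
  k = 1: 52/100 = 0.52
  k = 2: (52 + 48)/100 = 100/100 = 1

Summary (fraction, with percent):

explained: PC1 0.52 (52%), PC2 0.48 (48%);  cumulative: 0.52, 1


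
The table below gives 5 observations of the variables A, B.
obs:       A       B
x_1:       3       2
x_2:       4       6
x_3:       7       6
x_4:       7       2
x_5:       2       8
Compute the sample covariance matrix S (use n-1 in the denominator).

Step 1 — column means:
  mean(A) = (3 + 4 + 7 + 7 + 2) / 5 = 23/5 = 4.6
  mean(B) = (2 + 6 + 6 + 2 + 8) / 5 = 24/5 = 4.8

Step 2 — sample covariance S[i,j] = (1/(n-1)) · Σ_k (x_{k,i} - mean_i) · (x_{k,j} - mean_j), with n-1 = 4.
  S[A,A] = ((-1.6)·(-1.6) + (-0.6)·(-0.6) + (2.4)·(2.4) + (2.4)·(2.4) + (-2.6)·(-2.6)) / 4 = 21.2/4 = 5.3
  S[A,B] = ((-1.6)·(-2.8) + (-0.6)·(1.2) + (2.4)·(1.2) + (2.4)·(-2.8) + (-2.6)·(3.2)) / 4 = -8.4/4 = -2.1
  S[B,B] = ((-2.8)·(-2.8) + (1.2)·(1.2) + (1.2)·(1.2) + (-2.8)·(-2.8) + (3.2)·(3.2)) / 4 = 28.8/4 = 7.2

S is symmetric (S[j,i] = S[i,j]). Assembling:

S = [[5.3, -2.1],
 [-2.1, 7.2]]


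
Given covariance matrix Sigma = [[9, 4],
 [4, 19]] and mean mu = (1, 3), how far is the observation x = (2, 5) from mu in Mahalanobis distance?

Step 1 — centre the observation: (x - mu) = (1, 2).

Step 2 — invert Sigma. det(Sigma) = 9·19 - (4)² = 155.
  Sigma^{-1} = (1/det) · [[d, -b], [-b, a]] = [[0.1226, -0.0258],
 [-0.0258, 0.0581]].

Step 3 — form the quadratic (x - mu)^T · Sigma^{-1} · (x - mu):
  Sigma^{-1} · (x - mu) = (0.071, 0.0903).
  (x - mu)^T · [Sigma^{-1} · (x - mu)] = (1)·(0.071) + (2)·(0.0903) = 0.2516.

Step 4 — take square root: d = √(0.2516) ≈ 0.5016.

d(x, mu) = √(0.2516) ≈ 0.5016


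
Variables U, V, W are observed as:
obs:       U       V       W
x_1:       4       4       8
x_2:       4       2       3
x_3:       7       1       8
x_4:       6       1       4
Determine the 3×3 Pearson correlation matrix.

Step 1 — column means:
  mean(U) = (4 + 4 + 7 + 6) / 4 = 21/4 = 5.25
  mean(V) = (4 + 2 + 1 + 1) / 4 = 8/4 = 2
  mean(W) = (8 + 3 + 8 + 4) / 4 = 23/4 = 5.75

Step 2 — sample variances and covariances s[i,j] = (1/(n-1)) · Σ_k (x_{k,i} - mean_i) · (x_{k,j} - mean_j), with n-1 = 3:
  s[U,U] = ((-1.25)·(-1.25) + (-1.25)·(-1.25) + (1.75)·(1.75) + (0.75)·(0.75)) / 3 = 6.75/3 = 2.25
  s[U,V] = ((-1.25)·(2) + (-1.25)·(0) + (1.75)·(-1) + (0.75)·(-1)) / 3 = -5/3 = -1.6667
  s[U,W] = ((-1.25)·(2.25) + (-1.25)·(-2.75) + (1.75)·(2.25) + (0.75)·(-1.75)) / 3 = 3.25/3 = 1.0833
  s[V,V] = ((2)·(2) + (0)·(0) + (-1)·(-1) + (-1)·(-1)) / 3 = 6/3 = 2
  s[V,W] = ((2)·(2.25) + (0)·(-2.75) + (-1)·(2.25) + (-1)·(-1.75)) / 3 = 4/3 = 1.3333
  s[W,W] = ((2.25)·(2.25) + (-2.75)·(-2.75) + (2.25)·(2.25) + (-1.75)·(-1.75)) / 3 = 20.75/3 = 6.9167
  Sample standard deviations s_i = √(s[i,i]):
  s(U) = √(2.25) = 1.5
  s(V) = √(2) = 1.4142
  s(W) = √(6.9167) = 2.63

Step 3 — r_{ij} = s_{ij} / (s_i · s_j):
  r[U,U] = 1 (diagonal).
  r[U,V] = -1.6667 / (1.5 · 1.4142) = -1.6667 / 2.1213 = -0.7857
  r[U,W] = 1.0833 / (1.5 · 2.63) = 1.0833 / 3.9449 = 0.2746
  r[V,V] = 1 (diagonal).
  r[V,W] = 1.3333 / (1.4142 · 2.63) = 1.3333 / 3.7193 = 0.3585
  r[W,W] = 1 (diagonal).

R is symmetric with unit diagonal. Assembling:

R = [[1, -0.7857, 0.2746],
 [-0.7857, 1, 0.3585],
 [0.2746, 0.3585, 1]]
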